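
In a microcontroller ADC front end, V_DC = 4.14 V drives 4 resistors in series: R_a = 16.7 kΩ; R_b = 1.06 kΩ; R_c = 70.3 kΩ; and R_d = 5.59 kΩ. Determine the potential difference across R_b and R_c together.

V ≈ 3.15 V

Total series resistance ΣR = 16.7 + 1.06 + 70.3 + 5.59 = 93.65 kΩ.
R_{R_b..R_c} = 1.06 + 70.3 = 71.36 kΩ.
Voltage divider: V = V_DC · (71.36 / 93.65) = 4.14 × 0.7620 = 3.155 V.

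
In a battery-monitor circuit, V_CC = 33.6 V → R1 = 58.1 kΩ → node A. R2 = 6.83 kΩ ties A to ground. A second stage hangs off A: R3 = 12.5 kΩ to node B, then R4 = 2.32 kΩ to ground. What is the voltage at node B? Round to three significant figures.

V_B ≈ 0.392 V

Looking into the second stage from A: R3 + R4 = 14.82 kΩ appears in parallel with R2.
R2 ‖ (R3+R4) = 4.675 kΩ.
V_A = 33.6 × 4.675/(58.1 + 4.675) = 2.502 V.
Then the unloaded second divider: V_B = V_A × R4/(R3+R4) = 2.502 × 0.1565 = 0.3917 V.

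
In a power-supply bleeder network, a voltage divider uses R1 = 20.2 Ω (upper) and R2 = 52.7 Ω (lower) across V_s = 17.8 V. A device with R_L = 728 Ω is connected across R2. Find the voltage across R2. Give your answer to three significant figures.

First combine the lower leg with the load: R2 ‖ R_L = 49.14 Ω.
Then V_out = V_s · R2'/(R1 + R2') = 17.8 × 49.14/69.34 = 12.61 V.

V_out ≈ 12.6 V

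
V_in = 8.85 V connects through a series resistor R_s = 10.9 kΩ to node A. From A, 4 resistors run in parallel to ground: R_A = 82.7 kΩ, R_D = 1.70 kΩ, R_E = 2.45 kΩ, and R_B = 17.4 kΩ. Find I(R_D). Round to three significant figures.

I ≈ 0.413 mA

Combine the parallel branches: R_p = (1/82.7 + 1/1.70 + 1/2.45 + 1/17.4)⁻¹ = 0.9381 kΩ.
Node voltage V_A = V_in · R_p/(R_s + R_p) = 8.85 × 0.07925 = 0.7013 V.
I(R_D) = V_A / R_D = 0.7013/1.70 = 0.4125 mA.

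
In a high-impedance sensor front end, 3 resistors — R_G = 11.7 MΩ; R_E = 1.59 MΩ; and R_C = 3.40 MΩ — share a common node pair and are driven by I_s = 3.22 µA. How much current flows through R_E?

ΣG = 1/11.7 + 1/1.59 + 1/3.40 = 1.009.
R_E takes the fraction G_k/ΣG = 0.6289/1.009 = 0.6236, so I = 3.22 × 0.6236 = 2.008 µA.

I ≈ 2.01 µA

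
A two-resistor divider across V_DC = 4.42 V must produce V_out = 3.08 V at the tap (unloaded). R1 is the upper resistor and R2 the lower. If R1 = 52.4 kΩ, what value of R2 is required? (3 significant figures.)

V_out/V_DC = R2/(R1+R2) = 0.6968.
R2 = R1 · 0.6968/(1 − 0.6968) = 120.4 kΩ.

R2 ≈ 120 kΩ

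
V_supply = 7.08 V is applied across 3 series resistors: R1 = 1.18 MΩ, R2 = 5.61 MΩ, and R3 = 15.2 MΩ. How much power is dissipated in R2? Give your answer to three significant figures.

P ≈ 0.582 µW

Series current I = V_supply/ΣR = 7.08/21.99 = 0.3220 µA.
V(R2) = I·R = 1.806 V; P = V·I = 1.806 × 0.3220 = 0.5815 µW.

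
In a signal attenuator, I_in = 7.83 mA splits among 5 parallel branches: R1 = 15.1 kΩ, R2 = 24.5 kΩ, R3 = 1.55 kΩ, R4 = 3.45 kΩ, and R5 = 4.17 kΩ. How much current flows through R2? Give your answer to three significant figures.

I ≈ 0.249 mA

ΣG = 1/15.1 + 1/24.5 + 1/1.55 + 1/3.45 + 1/4.17 = 1.282.
R2 takes the fraction G_k/ΣG = 0.04082/1.282 = 0.03184, so I = 7.83 × 0.03184 = 0.2493 mA.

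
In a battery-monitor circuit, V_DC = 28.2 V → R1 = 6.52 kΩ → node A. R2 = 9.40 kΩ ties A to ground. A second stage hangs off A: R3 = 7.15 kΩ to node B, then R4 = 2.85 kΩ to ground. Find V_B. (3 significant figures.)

Looking into the second stage from A: R3 + R4 = 10.00 kΩ appears in parallel with R2.
Effective lower resistance at A: R2 ‖ 10.00 = 4.845 kΩ.
V_A = 28.2 × 4.845/(6.52 + 4.845) = 12.02 V.
Then the unloaded second divider: V_B = V_A × R4/(R3+R4) = 12.02 × 0.2850 = 3.426 V.

V_B ≈ 3.43 V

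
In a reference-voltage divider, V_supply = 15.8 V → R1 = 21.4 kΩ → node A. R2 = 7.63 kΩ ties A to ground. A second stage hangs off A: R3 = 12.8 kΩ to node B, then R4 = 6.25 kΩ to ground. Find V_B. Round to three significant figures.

Node A sees R2 in parallel with the series input of stage 2, R3 + R4 = 19.05 kΩ.
R2 ‖ (R3+R4) = 5.448 kΩ.
V_A = 15.8 × 5.448/(21.4 + 5.448) = 3.206 V.
Then the unloaded second divider: V_B = V_A × R4/(R3+R4) = 3.206 × 0.3281 = 1.052 V.

V_B ≈ 1.05 V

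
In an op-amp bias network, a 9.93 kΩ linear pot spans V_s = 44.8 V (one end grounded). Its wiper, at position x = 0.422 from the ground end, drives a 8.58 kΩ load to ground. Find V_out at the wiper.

Lower segment x·R_p = 4.190 kΩ; upper segment (1−x)·R_p = 5.740 kΩ.
R_L loads the lower segment: effective lower R = 2.815 kΩ.
Loaded-divider output: V_out = 44.8 × 0.3291 = 14.74 V.
(Unloaded: V_out = x·V_s = 18.9 V.)

V_out ≈ 14.7 V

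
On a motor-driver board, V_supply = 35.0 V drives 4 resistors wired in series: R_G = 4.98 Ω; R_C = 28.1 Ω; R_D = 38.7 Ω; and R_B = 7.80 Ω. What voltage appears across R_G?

V ≈ 2.19 V

ΣR = 4.98 + 28.1 + 38.7 + 7.80 = 79.58 Ω.
By the voltage-divider rule, V = 35.0 × 4.980/79.58 = 2.190 V.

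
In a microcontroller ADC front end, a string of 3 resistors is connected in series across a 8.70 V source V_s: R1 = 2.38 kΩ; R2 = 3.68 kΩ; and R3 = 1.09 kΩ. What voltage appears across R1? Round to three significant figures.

V ≈ 2.90 V

Series total: ΣR = 2.38 + 3.68 + 1.09 = 7.150 kΩ.
By the voltage-divider rule, V = 8.70 × 2.380/7.150 = 2.896 V.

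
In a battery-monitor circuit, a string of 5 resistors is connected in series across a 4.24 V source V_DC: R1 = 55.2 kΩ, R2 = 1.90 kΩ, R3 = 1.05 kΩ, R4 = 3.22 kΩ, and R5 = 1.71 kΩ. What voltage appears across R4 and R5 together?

V ≈ 0.331 V

ΣR = 55.2 + 1.90 + 1.05 + 3.22 + 1.71 = 63.08 kΩ.
R_{R4..R5} = 3.22 + 1.71 = 4.930 kΩ.
By the voltage-divider rule, V = 4.24 × 4.930/63.08 = 0.3314 V.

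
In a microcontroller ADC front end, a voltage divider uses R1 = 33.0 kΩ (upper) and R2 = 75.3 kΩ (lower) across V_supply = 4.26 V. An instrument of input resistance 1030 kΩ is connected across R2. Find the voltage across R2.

V_out ≈ 2.90 V

The load sits in parallel with R2, giving an effective lower resistance R2' = R2·R_L/(R2+R_L) = 70.17 kΩ.
Then V_out = V_supply · R2'/(R1 + R2') = 4.26 × 70.17/103.2 = 2.897 V.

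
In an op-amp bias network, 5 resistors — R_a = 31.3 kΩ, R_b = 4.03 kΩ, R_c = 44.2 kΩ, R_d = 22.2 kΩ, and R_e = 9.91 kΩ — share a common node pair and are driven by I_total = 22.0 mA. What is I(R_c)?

I ≈ 1.11 mA

Conductances: ΣG = 1/31.3 + 1/4.03 + 1/44.2 + 1/22.2 + 1/9.91 = 0.4487 (1/kΩ).
By the current-divider rule, I = I_total · G_k/ΣG = 22.0 × 0.05043 = 1.109 mA.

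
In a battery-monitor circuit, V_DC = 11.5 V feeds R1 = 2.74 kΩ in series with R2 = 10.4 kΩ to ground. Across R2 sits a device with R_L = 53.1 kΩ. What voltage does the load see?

V_out ≈ 8.74 V

R2 ‖ R_L = (10.4 × 53.1)/(10.4 + 53.1) = 8.697 kΩ.
Voltage divider with the loaded lower leg: V_out = 11.5 × 8.697/(2.74 + 8.697) = 11.5 × 0.7604 = 8.745 V.
(Unloaded it would be 9.10 V; the load pulls it down.)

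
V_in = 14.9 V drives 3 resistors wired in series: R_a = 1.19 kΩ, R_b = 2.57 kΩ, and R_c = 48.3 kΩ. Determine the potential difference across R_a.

V ≈ 0.341 V

Series total: ΣR = 1.19 + 2.57 + 48.3 = 52.06 kΩ.
By the voltage-divider rule, V = 14.9 × 1.190/52.06 = 0.3406 V.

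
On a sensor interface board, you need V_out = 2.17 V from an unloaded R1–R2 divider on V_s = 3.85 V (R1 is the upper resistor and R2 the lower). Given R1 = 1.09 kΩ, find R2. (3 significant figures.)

V_out/V_s = R2/(R1+R2) = 0.5636.
R2 = R1 · 0.5636/(1 − 0.5636) = 1.408 kΩ.

R2 ≈ 1.41 kΩ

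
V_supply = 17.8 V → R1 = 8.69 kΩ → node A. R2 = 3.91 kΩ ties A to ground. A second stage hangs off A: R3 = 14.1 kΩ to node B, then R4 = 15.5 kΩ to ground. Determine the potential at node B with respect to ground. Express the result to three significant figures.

V_B ≈ 2.65 V

The second stage (R3 + R4 = 29.60 kΩ) loads node A in parallel with R2.
R2 ‖ (R3+R4) = 3.454 kΩ.
First divider: V_A = V_supply · 3.454/(8.69 + 3.454) = 5.062 V.
Then the unloaded second divider: V_B = V_A × R4/(R3+R4) = 5.062 × 0.5236 = 2.651 V.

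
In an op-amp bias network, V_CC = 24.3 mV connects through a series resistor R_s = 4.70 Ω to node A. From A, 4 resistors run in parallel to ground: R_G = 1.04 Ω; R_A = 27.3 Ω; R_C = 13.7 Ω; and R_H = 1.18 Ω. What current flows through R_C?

I ≈ 0.177 mA

Combine the parallel branches: R_p = (1/1.04 + 1/27.3 + 1/13.7 + 1/1.18)⁻¹ = 0.5212 Ω.
Node voltage V_A = V_CC · R_p/(R_s + R_p) = 24.3 × 0.09983 = 2.426 mV.
I(R_C) = V_A / R_C = 2.426/13.7 = 0.1771 mA.
(Equivalently: I_total = 4.654 mA, then current-divider fraction G_k/ΣG = 0.03804.)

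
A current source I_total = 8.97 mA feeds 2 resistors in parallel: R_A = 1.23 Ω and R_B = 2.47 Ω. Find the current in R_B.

Two-branch current divider: I_k = I_total · R_other/(R_1 + R_2).
I(R_B) = 8.97 × 1.23/(1.23 + 2.47) = 8.97 × 0.3324 = 2.982 mA.

I ≈ 2.98 mA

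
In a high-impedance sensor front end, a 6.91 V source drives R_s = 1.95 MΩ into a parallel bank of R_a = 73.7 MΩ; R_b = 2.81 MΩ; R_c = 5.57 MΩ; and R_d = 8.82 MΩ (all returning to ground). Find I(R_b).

I ≈ 1.07 µA

Parallel bank: R_p = 1/(1/73.7 + 1/2.81 + 1/5.57 + 1/8.82) = 1.510 MΩ.
Node voltage V_A = V_in · R_p/(R_s + R_p) = 6.91 × 0.4364 = 3.015 V.
Branch current I = V_A/R_b = 3.015/2.81 = 1.073 µA.
(Check via current divider: I_total = 1.997 µA; share G_k/ΣG = 0.5373 → same result.)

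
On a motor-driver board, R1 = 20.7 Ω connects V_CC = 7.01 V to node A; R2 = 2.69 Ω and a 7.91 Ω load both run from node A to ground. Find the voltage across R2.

The load sits in parallel with R2, giving an effective lower resistance R2' = R2·R_L/(R2+R_L) = 2.007 Ω.
Voltage divider with the loaded lower leg: V_out = 7.01 × 2.007/(20.7 + 2.007) = 7.01 × 0.08840 = 0.6197 V.
(Unloaded it would be 0.806 V; the load pulls it down.)

V_out ≈ 0.620 V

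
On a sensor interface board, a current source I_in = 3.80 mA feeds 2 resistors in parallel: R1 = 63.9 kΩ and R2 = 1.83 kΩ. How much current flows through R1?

I ≈ 0.106 mA

With just two branches, the current splits inversely with resistance.
So I = 3.80 × 1.83/65.73 = 0.1058 mA.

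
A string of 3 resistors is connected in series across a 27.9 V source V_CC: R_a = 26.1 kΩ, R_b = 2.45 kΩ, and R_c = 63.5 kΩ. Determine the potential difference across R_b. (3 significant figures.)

Series total: ΣR = 26.1 + 2.45 + 63.5 = 92.05 kΩ.
Voltage divider: V = V_CC · (2.450 / 92.05) = 27.9 × 0.02662 = 0.7426 V.

V ≈ 0.743 V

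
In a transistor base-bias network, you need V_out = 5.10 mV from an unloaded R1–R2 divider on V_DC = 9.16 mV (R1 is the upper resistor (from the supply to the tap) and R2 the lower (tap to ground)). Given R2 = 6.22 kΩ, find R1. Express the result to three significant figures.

R1 ≈ 4.95 kΩ

Required fraction k = V_out/V_DC = 0.5568.
So R1 = R2 · (V_DC/V_out − 1) = 6.22 × (9.16/5.10 − 1) = 6.22 × 0.7961 = 4.952 kΩ.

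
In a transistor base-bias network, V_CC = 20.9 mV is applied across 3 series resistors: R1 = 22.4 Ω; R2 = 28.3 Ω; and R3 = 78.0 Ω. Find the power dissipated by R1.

Series current I = V_CC/ΣR = 20.9/128.7 = 0.1624 mA.
P = I²R = 0.02637 × 22.4 = 0.5907 µW.

P ≈ 0.591 µW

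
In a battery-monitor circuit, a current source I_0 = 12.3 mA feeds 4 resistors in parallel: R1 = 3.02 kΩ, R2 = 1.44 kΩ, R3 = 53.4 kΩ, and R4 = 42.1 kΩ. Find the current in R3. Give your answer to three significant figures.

Conductances: ΣG = 1/3.02 + 1/1.44 + 1/53.4 + 1/42.1 = 1.068 (1/kΩ).
Current divider: I(R3) = I_0 · G_k/ΣG = 12.3 × (0.01873/1.068) = 12.3 × 0.01753 = 0.2157 mA.

I ≈ 0.216 mA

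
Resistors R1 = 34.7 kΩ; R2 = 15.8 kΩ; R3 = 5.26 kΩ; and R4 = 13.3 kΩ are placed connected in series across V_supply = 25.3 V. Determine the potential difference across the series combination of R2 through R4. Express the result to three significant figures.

V ≈ 12.6 V

ΣR = 34.7 + 15.8 + 5.26 + 13.3 = 69.06 kΩ.
R_{R2..R4} = 15.8 + 5.26 + 13.3 = 34.36 kΩ.
By the voltage-divider rule, V = 25.3 × 34.36/69.06 = 12.59 V.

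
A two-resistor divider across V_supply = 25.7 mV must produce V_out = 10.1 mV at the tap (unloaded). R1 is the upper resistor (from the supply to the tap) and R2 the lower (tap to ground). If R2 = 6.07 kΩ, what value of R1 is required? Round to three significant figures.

Required fraction k = V_out/V_supply = 0.3930.
So R1 = R2 · (V_supply/V_out − 1) = 6.07 × (25.7/10.1 − 1) = 6.07 × 1.545 = 9.375 kΩ.

R1 ≈ 9.38 kΩ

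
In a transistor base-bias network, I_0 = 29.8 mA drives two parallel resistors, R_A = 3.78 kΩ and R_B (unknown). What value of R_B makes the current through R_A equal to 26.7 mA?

R_B ≈ 32.6 kΩ

Two-branch current divider: I_A = I_0 · R_B/(R_A + R_B).
With f = 0.8960, R_B = R_A · f/(1−f) = 3.78 × 8.613 = 32.56 kΩ.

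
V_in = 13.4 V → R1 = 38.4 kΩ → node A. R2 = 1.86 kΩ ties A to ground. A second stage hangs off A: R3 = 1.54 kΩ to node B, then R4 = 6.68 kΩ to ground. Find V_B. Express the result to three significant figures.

The second stage (R3 + R4 = 8.220 kΩ) loads node A in parallel with R2.
Effective lower resistance at A: R2 ‖ 8.220 = 1.517 kΩ.
So V_A = 13.4 × 0.03800 = 0.5092 V.
Then the unloaded second divider: V_B = V_A × R4/(R3+R4) = 0.5092 × 0.8127 = 0.4138 V.

V_B ≈ 0.414 V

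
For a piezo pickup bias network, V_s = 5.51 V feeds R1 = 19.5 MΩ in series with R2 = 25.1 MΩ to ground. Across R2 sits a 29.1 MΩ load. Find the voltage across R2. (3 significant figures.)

First combine the lower leg with the load: R2 ‖ R_L = 13.48 MΩ.
Then V_out = V_s · R2'/(R1 + R2') = 5.51 × 13.48/32.98 = 2.252 V.

V_out ≈ 2.25 V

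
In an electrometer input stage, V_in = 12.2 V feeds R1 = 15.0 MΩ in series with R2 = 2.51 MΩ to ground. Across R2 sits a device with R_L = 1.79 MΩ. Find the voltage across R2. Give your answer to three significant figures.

V_out ≈ 0.794 V

R2 ‖ R_L = (2.51 × 1.79)/(2.51 + 1.79) = 1.045 MΩ.
Voltage divider with the loaded lower leg: V_out = 12.2 × 1.045/(15.0 + 1.045) = 12.2 × 0.06512 = 0.7945 V.
(Unloaded it would be 1.75 V; the load pulls it down.)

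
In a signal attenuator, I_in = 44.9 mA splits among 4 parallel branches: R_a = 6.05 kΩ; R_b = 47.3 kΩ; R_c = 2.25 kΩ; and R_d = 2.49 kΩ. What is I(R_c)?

Conductances: ΣG = 1/6.05 + 1/47.3 + 1/2.25 + 1/2.49 = 1.032 (1/kΩ).
Current divider: I(R_c) = I_in · G_k/ΣG = 44.9 × (0.4444/1.032) = 44.9 × 0.4305 = 19.33 mA.

I ≈ 19.3 mA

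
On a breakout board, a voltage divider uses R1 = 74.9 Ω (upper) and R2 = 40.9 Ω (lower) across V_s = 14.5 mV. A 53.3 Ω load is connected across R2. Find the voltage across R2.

The load sits in parallel with R2, giving an effective lower resistance R2' = R2·R_L/(R2+R_L) = 23.14 Ω.
Then V_out = V_s · R2'/(R1 + R2') = 14.5 × 23.14/98.04 = 3.423 mV.

V_out ≈ 3.42 mV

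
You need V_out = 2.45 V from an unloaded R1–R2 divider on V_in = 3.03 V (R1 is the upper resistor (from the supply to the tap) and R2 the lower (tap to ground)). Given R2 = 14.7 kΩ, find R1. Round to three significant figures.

R1 ≈ 3.48 kΩ

The divider ratio is R2/(R1+R2) = 2.45/3.03 = 0.8086.
Rearranging, R1 = R2·(1−k)/k = 14.7 × 0.2367 = 3.480 kΩ.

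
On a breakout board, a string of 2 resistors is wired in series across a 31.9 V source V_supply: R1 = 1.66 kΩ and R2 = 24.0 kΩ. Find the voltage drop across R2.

Total series resistance ΣR = 1.66 + 24.0 = 25.66 kΩ.
By the voltage-divider rule, V = 31.9 × 24.00/25.66 = 29.84 V.

V ≈ 29.8 V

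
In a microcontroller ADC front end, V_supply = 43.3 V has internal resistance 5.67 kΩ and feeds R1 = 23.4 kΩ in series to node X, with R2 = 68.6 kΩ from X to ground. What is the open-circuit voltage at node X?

V_th ≈ 30.4 V

R1' = 5.67 + 23.4 = 29.07 kΩ (source resistance + R1).
Open-circuit (no load on X): V_th = V_supply · R2/(R1' + R2) = 43.3 × 68.6/(29.07 + 68.6) = 30.41 V.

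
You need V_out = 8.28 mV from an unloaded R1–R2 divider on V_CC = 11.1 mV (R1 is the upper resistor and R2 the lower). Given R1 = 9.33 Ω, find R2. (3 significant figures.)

V_out/V_CC = R2/(R1+R2) = 0.7459.
R2 = R1 · 0.7459/(1 − 0.7459) = 27.39 Ω.

R2 ≈ 27.4 Ω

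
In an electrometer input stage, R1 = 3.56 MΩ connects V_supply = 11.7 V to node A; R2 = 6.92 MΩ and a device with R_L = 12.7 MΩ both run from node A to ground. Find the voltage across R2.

First combine the lower leg with the load: R2 ‖ R_L = 4.479 MΩ.
Now apply the divider: V_out = 11.7 × 0.5572 = 6.519 V.

V_out ≈ 6.52 V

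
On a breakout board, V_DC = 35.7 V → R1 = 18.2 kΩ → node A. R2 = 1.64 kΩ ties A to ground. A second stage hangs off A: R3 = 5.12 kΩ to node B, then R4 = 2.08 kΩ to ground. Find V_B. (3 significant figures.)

V_B ≈ 0.705 V

The second stage (R3 + R4 = 7.200 kΩ) loads node A in parallel with R2.
R2 ‖ (R3+R4) = 1.336 kΩ.
So V_A = 35.7 × 0.06837 = 2.441 V.
Stage 2 is unloaded, so V_B = V_A · R4/(R3+R4) = 2.441 × 2.08/7.200 = 0.7052 V.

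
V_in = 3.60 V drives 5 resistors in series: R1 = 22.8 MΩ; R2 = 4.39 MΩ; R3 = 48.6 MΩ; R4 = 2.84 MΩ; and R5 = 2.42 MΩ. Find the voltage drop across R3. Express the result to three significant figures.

V ≈ 2.16 V

Series total: ΣR = 22.8 + 4.39 + 48.6 + 2.84 + 2.42 = 81.05 MΩ.
By the voltage-divider rule, V = 3.60 × 48.60/81.05 = 2.159 V.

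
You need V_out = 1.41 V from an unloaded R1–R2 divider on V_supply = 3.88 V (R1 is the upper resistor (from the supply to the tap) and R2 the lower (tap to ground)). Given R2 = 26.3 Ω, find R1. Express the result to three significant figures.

R1 ≈ 46.1 Ω

V_out/V_supply = R2/(R1+R2) = 0.3634.
Rearranging, R1 = R2·(1−k)/k = 26.3 × 1.752 = 46.07 Ω.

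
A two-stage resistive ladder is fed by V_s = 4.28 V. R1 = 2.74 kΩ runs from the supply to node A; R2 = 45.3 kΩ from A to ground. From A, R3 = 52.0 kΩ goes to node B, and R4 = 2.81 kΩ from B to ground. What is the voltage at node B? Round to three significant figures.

The second stage (R3 + R4 = 54.81 kΩ) loads node A in parallel with R2.
Effective lower resistance at A: R2 ‖ 54.81 = 24.80 kΩ.
V_A = 4.28 × 24.80/(2.74 + 24.80) = 3.854 V.
Stage 2 is unloaded, so V_B = V_A · R4/(R3+R4) = 3.854 × 2.81/54.81 = 0.1976 V.

V_B ≈ 0.198 V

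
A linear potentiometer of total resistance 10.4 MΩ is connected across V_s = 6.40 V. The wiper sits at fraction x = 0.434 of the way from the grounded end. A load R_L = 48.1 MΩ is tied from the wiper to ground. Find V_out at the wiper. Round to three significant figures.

V_out ≈ 2.64 V

Lower segment x·R_p = 4.514 MΩ; upper segment (1−x)·R_p = 5.886 MΩ.
R_L loads the lower segment: effective lower R = 4.126 MΩ.
V_out = 6.40 × 4.126/(5.886 + 4.126) = 2.638 V.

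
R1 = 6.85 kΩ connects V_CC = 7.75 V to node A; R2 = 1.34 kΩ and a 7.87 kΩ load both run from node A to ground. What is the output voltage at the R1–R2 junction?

V_out ≈ 1.11 V

First combine the lower leg with the load: R2 ‖ R_L = 1.145 kΩ.
Now apply the divider: V_out = 7.75 × 0.1432 = 1.110 V.
(Unloaded it would be 1.27 V; the load pulls it down.)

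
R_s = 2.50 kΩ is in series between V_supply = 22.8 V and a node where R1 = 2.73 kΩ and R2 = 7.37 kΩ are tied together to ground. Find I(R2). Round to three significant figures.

Parallel bank: R_p = 1/(1/2.73 + 1/7.37) = 1.992 kΩ.
Node voltage V_A = V_supply · R_p/(R_s + R_p) = 22.8 × 0.4435 = 10.11 V.
Branch current I = V_A/R2 = 10.11/7.37 = 1.372 mA.

I ≈ 1.37 mA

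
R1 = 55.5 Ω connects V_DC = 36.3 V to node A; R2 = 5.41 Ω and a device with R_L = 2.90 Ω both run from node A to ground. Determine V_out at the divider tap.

V_out ≈ 1.19 V

R2 ‖ R_L = (5.41 × 2.90)/(5.41 + 2.90) = 1.888 Ω.
Then V_out = V_DC · R2'/(R1 + R2') = 36.3 × 1.888/57.39 = 1.194 V.
(Unloaded it would be 3.22 V; the load pulls it down.)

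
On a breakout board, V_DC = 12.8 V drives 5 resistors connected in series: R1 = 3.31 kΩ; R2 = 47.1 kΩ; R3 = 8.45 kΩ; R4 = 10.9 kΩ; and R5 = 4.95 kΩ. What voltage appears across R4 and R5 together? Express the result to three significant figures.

ΣR = 3.31 + 47.1 + 8.45 + 10.9 + 4.95 = 74.71 kΩ.
R_{R4..R5} = 10.9 + 4.95 = 15.85 kΩ.
Voltage divider: V = V_DC · (15.85 / 74.71) = 12.8 × 0.2122 = 2.716 V.

V ≈ 2.72 V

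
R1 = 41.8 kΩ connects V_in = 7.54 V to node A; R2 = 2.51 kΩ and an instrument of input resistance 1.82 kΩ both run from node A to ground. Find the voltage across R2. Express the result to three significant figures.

R2 ‖ R_L = (2.51 × 1.82)/(2.51 + 1.82) = 1.055 kΩ.
Then V_out = V_in · R2'/(R1 + R2') = 7.54 × 1.055/42.86 = 0.1856 V.
(Unloaded it would be 0.427 V; the load pulls it down.)

V_out ≈ 0.186 V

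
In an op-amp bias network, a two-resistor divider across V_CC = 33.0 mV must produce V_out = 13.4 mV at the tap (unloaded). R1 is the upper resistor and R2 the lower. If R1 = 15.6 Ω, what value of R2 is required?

V_out/V_CC = R2/(R1+R2) = 0.4061.
Rearranging, R2 = R1·k/(1−k) = 15.6 × 0.6837 = 10.67 Ω.

R2 ≈ 10.7 Ω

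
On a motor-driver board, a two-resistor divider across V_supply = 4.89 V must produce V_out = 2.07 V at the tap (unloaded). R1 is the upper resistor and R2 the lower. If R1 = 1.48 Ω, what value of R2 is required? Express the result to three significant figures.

R2 ≈ 1.09 Ω

Required fraction k = V_out/V_supply = 0.4233.
R2 = R1 · 0.4233/(1 − 0.4233) = 1.086 Ω.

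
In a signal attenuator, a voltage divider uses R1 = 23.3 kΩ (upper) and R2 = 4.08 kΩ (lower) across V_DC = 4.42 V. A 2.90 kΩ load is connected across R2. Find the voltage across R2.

First combine the lower leg with the load: R2 ‖ R_L = 1.695 kΩ.
Then V_out = V_DC · R2'/(R1 + R2') = 4.42 × 1.695/25.00 = 0.2998 V.

V_out ≈ 0.300 V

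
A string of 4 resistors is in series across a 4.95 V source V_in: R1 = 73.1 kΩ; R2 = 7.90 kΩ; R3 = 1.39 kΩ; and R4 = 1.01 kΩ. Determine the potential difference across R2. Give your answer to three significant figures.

Total series resistance ΣR = 73.1 + 7.90 + 1.39 + 1.01 = 83.40 kΩ.
V = V_in · R/ΣR = 4.95 × 0.09472 = 0.4689 V.

V ≈ 0.469 V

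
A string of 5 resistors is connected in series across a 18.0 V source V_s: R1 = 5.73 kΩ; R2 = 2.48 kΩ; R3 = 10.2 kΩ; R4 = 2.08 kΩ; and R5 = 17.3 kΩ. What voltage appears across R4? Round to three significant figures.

V ≈ 0.991 V

Series total: ΣR = 5.73 + 2.48 + 10.2 + 2.08 + 17.3 = 37.79 kΩ.
Voltage divider: V = V_s · (2.080 / 37.79) = 18.0 × 0.05504 = 0.9907 V.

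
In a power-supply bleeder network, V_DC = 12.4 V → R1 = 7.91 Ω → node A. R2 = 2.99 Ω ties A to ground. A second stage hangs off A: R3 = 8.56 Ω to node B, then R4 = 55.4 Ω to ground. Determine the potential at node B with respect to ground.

The second stage (R3 + R4 = 63.96 Ω) loads node A in parallel with R2.
R2 ‖ (R3+R4) = 2.856 Ω.
So V_A = 12.4 × 0.2653 = 3.290 V.
Stage 2 is unloaded, so V_B = V_A · R4/(R3+R4) = 3.290 × 55.4/63.96 = 2.850 V.

V_B ≈ 2.85 V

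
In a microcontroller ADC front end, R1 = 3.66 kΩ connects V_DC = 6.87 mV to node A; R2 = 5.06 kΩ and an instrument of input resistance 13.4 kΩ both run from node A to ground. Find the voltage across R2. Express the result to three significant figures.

The load sits in parallel with R2, giving an effective lower resistance R2' = R2·R_L/(R2+R_L) = 3.673 kΩ.
Voltage divider with the loaded lower leg: V_out = 6.87 × 3.673/(3.66 + 3.673) = 6.87 × 0.5009 = 3.441 mV.

V_out ≈ 3.44 mV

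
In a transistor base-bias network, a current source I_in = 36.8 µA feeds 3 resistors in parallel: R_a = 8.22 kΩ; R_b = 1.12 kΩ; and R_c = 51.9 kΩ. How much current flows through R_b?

I ≈ 31.8 µA

Conductances: ΣG = 1/8.22 + 1/1.12 + 1/51.9 = 1.034 (1/kΩ).
By the current-divider rule, I = I_in · G_k/ΣG = 36.8 × 0.8637 = 31.78 µA.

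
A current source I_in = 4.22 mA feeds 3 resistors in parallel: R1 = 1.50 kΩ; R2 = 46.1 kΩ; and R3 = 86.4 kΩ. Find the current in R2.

Conductances: ΣG = 1/1.50 + 1/46.1 + 1/86.4 = 0.6999 (1/kΩ).
R2 takes the fraction G_k/ΣG = 0.02169/0.6999 = 0.03099, so I = 4.22 × 0.03099 = 0.1308 mA.

I ≈ 0.131 mA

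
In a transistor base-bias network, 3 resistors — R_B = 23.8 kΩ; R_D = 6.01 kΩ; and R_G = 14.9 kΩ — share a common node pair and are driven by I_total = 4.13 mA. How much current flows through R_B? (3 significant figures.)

I ≈ 0.630 mA

ΣG = 1/23.8 + 1/6.01 + 1/14.9 = 0.2755.
By the current-divider rule, I = I_total · G_k/ΣG = 4.13 × 0.1525 = 0.6298 mA.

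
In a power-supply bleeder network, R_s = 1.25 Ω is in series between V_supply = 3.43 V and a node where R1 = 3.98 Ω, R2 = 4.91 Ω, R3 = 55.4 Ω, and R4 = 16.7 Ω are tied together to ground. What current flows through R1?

Parallel bank: R_p = 1/(1/3.98 + 1/4.91 + 1/55.4 + 1/16.7) = 1.877 Ω.
V_A by voltage divider: V_A = 3.43 × 1.877/(1.25 + 1.877) = 2.059 V.
I(R1) = V_A / R1 = 2.059/3.98 = 0.5173 A.

I ≈ 0.517 A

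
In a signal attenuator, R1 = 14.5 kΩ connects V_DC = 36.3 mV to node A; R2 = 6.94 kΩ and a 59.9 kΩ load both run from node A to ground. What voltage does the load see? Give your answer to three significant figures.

V_out ≈ 10.9 mV

R2 ‖ R_L = (6.94 × 59.9)/(6.94 + 59.9) = 6.219 kΩ.
Then V_out = V_DC · R2'/(R1 + R2') = 36.3 × 6.219/20.72 = 10.90 mV.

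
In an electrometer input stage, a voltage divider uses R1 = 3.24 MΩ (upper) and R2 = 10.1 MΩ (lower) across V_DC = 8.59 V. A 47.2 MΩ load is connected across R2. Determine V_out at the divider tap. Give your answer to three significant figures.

The load sits in parallel with R2, giving an effective lower resistance R2' = R2·R_L/(R2+R_L) = 8.320 MΩ.
Voltage divider with the loaded lower leg: V_out = 8.59 × 8.320/(3.24 + 8.320) = 8.59 × 0.7197 = 6.182 V.

V_out ≈ 6.18 V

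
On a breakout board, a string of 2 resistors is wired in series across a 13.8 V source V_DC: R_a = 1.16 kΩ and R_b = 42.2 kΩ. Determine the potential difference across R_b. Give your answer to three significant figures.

Total series resistance ΣR = 1.16 + 42.2 = 43.36 kΩ.
By the voltage-divider rule, V = 13.8 × 42.20/43.36 = 13.43 V.

V ≈ 13.4 V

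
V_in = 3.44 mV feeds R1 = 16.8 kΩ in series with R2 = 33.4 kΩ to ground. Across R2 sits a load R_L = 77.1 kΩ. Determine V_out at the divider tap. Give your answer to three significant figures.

R2 ‖ R_L = (33.4 × 77.1)/(33.4 + 77.1) = 23.30 kΩ.
Voltage divider with the loaded lower leg: V_out = 3.44 × 23.30/(16.8 + 23.30) = 3.44 × 0.5811 = 1.999 mV.

V_out ≈ 2.00 mV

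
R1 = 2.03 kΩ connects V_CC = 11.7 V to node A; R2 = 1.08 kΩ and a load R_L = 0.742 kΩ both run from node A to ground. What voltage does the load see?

V_out ≈ 2.08 V

First combine the lower leg with the load: R2 ‖ R_L = 0.4398 kΩ.
Then V_out = V_CC · R2'/(R1 + R2') = 11.7 × 0.4398/2.470 = 2.084 V.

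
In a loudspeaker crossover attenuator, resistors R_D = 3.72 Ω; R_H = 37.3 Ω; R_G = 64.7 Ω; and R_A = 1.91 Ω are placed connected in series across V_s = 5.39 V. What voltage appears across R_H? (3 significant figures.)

V ≈ 1.87 V

Series total: ΣR = 3.72 + 37.3 + 64.7 + 1.91 = 107.6 Ω.
V = V_s · R/ΣR = 5.39 × 0.3466 = 1.868 V.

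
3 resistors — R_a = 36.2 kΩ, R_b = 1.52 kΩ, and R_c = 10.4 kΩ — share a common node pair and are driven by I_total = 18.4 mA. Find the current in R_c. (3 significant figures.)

I ≈ 2.26 mA

Conductances: ΣG = 1/36.2 + 1/1.52 + 1/10.4 = 0.7817 (1/kΩ).
R_c takes the fraction G_k/ΣG = 0.09615/0.7817 = 0.1230, so I = 18.4 × 0.1230 = 2.263 mA.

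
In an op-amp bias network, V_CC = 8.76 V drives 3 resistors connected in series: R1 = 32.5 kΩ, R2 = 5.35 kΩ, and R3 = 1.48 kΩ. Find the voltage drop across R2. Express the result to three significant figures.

V ≈ 1.19 V

Series total: ΣR = 32.5 + 5.35 + 1.48 = 39.33 kΩ.
By the voltage-divider rule, V = 8.76 × 5.350/39.33 = 1.192 V.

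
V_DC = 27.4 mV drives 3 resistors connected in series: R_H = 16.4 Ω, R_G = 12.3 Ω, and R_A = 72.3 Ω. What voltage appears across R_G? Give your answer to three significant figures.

V ≈ 3.34 mV

Series total: ΣR = 16.4 + 12.3 + 72.3 = 101.0 Ω.
Voltage divider: V = V_DC · (12.30 / 101.0) = 27.4 × 0.1218 = 3.337 mV.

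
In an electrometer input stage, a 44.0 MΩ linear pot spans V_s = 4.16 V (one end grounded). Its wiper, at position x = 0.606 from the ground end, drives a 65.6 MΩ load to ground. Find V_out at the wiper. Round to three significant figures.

Lower segment x·R_p = 26.66 MΩ; upper segment (1−x)·R_p = 17.34 MΩ.
Lower segment in parallel with the load: 26.66 ‖ 65.6 = 18.96 MΩ.
V_out = 4.16 × 18.96/(17.34 + 18.96) = 2.173 V.
(Unloaded: V_out = x·V_s = 2.52 V.)

V_out ≈ 2.17 V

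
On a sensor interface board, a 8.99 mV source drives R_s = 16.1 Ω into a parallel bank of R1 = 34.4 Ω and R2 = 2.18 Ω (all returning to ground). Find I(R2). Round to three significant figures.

I ≈ 0.466 mA

Equivalent of the parallel group: R_p = 2.050 Ω.
V_A by voltage divider: V_A = 8.99 × 2.050/(16.1 + 2.050) = 1.015 mV.
Branch current I = V_A/R2 = 1.015/2.18 = 0.4658 mA.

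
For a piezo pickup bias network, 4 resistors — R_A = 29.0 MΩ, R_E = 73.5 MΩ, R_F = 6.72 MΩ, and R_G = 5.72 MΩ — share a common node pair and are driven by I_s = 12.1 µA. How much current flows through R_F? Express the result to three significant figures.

I ≈ 4.84 µA

Conductances: ΣG = 1/29.0 + 1/73.5 + 1/6.72 + 1/5.72 = 0.3717 (1/MΩ).
Current divider: I(R_F) = I_s · G_k/ΣG = 12.1 × (0.1488/0.3717) = 12.1 × 0.4003 = 4.844 µA.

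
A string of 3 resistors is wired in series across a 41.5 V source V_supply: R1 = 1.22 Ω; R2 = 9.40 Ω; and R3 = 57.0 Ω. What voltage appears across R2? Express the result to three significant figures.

V ≈ 5.77 V

Total series resistance ΣR = 1.22 + 9.40 + 57.0 = 67.62 Ω.
V = V_supply · R/ΣR = 41.5 × 0.1390 = 5.769 V.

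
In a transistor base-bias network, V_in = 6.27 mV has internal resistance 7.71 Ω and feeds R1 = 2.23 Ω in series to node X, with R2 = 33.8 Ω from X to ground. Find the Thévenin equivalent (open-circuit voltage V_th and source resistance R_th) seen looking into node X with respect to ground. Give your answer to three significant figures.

V_th ≈ 4.85 mV, R_th ≈ 7.68 Ω

R1' = 7.71 + 2.23 = 9.940 Ω (source resistance + R1).
Open-circuit (no load on X): V_th = V_in · R2/(R1' + R2) = 6.27 × 33.8/(9.940 + 33.8) = 4.845 mV.
With V_in suppressed (replaced by a short), R_th = R1' ‖ R2 = (9.940 × 33.8)/(9.940 + 33.8) = 7.681 Ω.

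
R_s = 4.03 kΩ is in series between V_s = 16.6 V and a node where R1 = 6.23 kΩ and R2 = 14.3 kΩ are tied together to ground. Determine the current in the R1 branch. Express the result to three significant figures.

Combine the parallel branches: R_p = (1/6.23 + 1/14.3)⁻¹ = 4.339 kΩ.
V_A by voltage divider: V_A = 16.6 × 4.339/(4.03 + 4.339) = 8.607 V.
I(R1) = V_A / R1 = 8.607/6.23 = 1.382 mA.
(Equivalently: I_total = 1.983 mA, then current-divider fraction G_k/ΣG = 0.6965.)

I ≈ 1.38 mA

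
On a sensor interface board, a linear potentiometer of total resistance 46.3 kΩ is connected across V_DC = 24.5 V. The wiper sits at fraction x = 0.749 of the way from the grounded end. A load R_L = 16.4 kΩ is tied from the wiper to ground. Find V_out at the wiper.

Split the track: R_lower = x·R_p = 34.68 kΩ, R_upper = (1−x)·R_p = 11.62 kΩ.
Lower segment in parallel with the load: 34.68 ‖ 16.4 = 11.13 kΩ.
Loaded-divider output: V_out = 24.5 × 0.4893 = 11.99 V.

V_out ≈ 12.0 V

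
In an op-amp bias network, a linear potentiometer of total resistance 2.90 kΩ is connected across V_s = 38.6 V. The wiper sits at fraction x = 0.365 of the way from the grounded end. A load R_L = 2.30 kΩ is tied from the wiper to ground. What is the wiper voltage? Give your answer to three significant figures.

The pot divides into 1.841 kΩ above the wiper and 1.058 kΩ below.
(x·R_p) ‖ R_L = 0.7249 kΩ.
V_out = 38.6 × 0.7249/(1.841 + 0.7249) = 10.90 V.

V_out ≈ 10.9 V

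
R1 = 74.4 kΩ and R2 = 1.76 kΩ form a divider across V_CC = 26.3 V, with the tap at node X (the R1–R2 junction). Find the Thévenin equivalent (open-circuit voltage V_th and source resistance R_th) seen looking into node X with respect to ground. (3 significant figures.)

With X open, the divider is unloaded: V_th = 26.3 × 1.76/76.16 = 0.6078 V.
Looking into X with the source shorted: R_th = R1·R2/(R1+R2) = 74.40 × 1.76/76.16 = 1.719 kΩ.

V_th ≈ 0.608 V, R_th ≈ 1.72 kΩ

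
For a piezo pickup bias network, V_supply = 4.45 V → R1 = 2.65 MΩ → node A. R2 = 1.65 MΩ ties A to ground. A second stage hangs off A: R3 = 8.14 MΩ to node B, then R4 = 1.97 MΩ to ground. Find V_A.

V_A ≈ 1.55 V

Node A sees R2 in parallel with the series input of stage 2, R3 + R4 = 10.11 MΩ.
R2 ‖ (R3+R4) = 1.418 MΩ.
First divider: V_A = V_supply · 1.418/(2.65 + 1.418) = 1.552 V.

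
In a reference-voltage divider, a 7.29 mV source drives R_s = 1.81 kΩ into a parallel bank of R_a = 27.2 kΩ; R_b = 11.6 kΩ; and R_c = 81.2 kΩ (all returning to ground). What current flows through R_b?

I ≈ 0.505 µA

Parallel bank: R_p = 1/(1/27.2 + 1/11.6 + 1/81.2) = 7.392 kΩ.
Node voltage V_A = V_supply · R_p/(R_s + R_p) = 7.29 × 0.8033 = 5.856 mV.
I(R_b) = V_A / R_b = 5.856/11.6 = 0.5048 µA.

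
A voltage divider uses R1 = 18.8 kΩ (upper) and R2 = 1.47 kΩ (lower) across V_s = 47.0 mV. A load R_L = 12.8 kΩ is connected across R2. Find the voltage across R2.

V_out ≈ 3.08 mV

First combine the lower leg with the load: R2 ‖ R_L = 1.319 kΩ.
Voltage divider with the loaded lower leg: V_out = 47.0 × 1.319/(18.8 + 1.319) = 47.0 × 0.06554 = 3.080 mV.
(Unloaded it would be 3.41 mV; the load pulls it down.)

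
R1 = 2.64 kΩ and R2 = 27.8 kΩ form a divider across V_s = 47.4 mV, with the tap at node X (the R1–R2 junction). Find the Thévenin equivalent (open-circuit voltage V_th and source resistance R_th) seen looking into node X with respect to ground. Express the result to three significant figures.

With X open, the divider is unloaded: V_th = 47.4 × 27.8/30.44 = 43.29 mV.
With V_s suppressed (replaced by a short), R_th = R1 ‖ R2 = (2.640 × 27.8)/(2.640 + 27.8) = 2.411 kΩ.

V_th ≈ 43.3 mV, R_th ≈ 2.41 kΩ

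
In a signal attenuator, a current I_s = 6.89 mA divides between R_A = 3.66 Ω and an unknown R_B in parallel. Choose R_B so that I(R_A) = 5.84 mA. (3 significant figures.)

R_B ≈ 20.4 Ω

Two-branch current divider: I_A = I_s · R_B/(R_A + R_B).
With f = 0.8476, R_B = R_A · f/(1−f) = 3.66 × 5.562 = 20.36 Ω.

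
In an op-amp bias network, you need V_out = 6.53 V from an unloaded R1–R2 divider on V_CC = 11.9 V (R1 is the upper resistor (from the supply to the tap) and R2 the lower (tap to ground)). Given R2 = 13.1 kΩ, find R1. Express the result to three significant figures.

V_out/V_CC = R2/(R1+R2) = 0.5487.
So R1 = R2 · (V_CC/V_out − 1) = 13.1 × (11.9/6.53 − 1) = 13.1 × 0.8224 = 10.77 kΩ.

R1 ≈ 10.8 kΩ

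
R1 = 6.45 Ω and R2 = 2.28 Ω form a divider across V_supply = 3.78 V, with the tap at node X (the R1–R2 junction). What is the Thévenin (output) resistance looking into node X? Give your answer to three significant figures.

Looking into X with the source shorted: R_th = R1·R2/(R1+R2) = 6.450 × 2.28/8.730 = 1.685 Ω.

R_th ≈ 1.68 Ω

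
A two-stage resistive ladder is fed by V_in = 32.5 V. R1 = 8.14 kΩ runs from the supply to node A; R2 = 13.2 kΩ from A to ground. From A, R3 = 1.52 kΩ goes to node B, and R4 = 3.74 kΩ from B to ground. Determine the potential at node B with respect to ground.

V_B ≈ 7.30 V

Looking into the second stage from A: R3 + R4 = 5.260 kΩ appears in parallel with R2.
Effective lower resistance at A: R2 ‖ 5.260 = 3.761 kΩ.
V_A = 32.5 × 3.761/(8.14 + 3.761) = 10.27 V.
Stage 2 is unloaded, so V_B = V_A · R4/(R3+R4) = 10.27 × 3.74/5.260 = 7.303 V.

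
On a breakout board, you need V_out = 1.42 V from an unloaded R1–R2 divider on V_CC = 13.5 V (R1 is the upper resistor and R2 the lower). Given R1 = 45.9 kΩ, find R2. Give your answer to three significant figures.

R2 ≈ 5.40 kΩ

The divider ratio is R2/(R1+R2) = 1.42/13.5 = 0.1052.
Rearranging, R2 = R1·k/(1−k) = 45.9 × 0.1175 = 5.396 kΩ.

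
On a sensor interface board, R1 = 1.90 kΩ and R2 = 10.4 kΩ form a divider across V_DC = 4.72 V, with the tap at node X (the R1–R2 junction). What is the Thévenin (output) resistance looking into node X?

Zeroing V_DC shorts the top of R1 to ground, so R_th = R1 ‖ R2 = 1.607 kΩ.

R_th ≈ 1.61 kΩ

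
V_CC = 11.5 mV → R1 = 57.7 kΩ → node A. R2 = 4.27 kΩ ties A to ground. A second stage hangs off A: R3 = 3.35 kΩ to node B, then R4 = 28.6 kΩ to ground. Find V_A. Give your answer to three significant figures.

V_A ≈ 0.705 mV

Node A sees R2 in parallel with the series input of stage 2, R3 + R4 = 31.95 kΩ.
Effective lower resistance at A: R2 ‖ 31.95 = 3.767 kΩ.
V_A = 11.5 × 3.767/(57.7 + 3.767) = 0.7047 mV.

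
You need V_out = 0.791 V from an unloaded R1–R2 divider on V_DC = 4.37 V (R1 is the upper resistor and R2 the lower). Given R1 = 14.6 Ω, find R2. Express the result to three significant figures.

V_out/V_DC = R2/(R1+R2) = 0.1810.
Rearranging, R2 = R1·k/(1−k) = 14.6 × 0.2210 = 3.227 Ω.

R2 ≈ 3.23 Ω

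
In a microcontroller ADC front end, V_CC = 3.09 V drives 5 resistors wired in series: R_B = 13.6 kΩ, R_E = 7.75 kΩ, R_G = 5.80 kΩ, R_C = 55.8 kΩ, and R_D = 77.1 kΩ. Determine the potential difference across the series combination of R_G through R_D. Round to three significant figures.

Series total: ΣR = 13.6 + 7.75 + 5.80 + 55.8 + 77.1 = 160.0 kΩ.
R_{R_G..R_D} = 5.80 + 55.8 + 77.1 = 138.7 kΩ.
Voltage divider: V = V_CC · (138.7 / 160.0) = 3.09 × 0.8666 = 2.678 V.

V ≈ 2.68 V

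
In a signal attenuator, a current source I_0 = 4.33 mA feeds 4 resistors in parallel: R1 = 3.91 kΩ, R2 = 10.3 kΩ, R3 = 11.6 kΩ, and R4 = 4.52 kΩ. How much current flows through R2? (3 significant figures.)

Conductances: ΣG = 1/3.91 + 1/10.3 + 1/11.6 + 1/4.52 = 0.6603 (1/kΩ).
Current divider: I(R2) = I_0 · G_k/ΣG = 4.33 × (0.09709/0.6603) = 4.33 × 0.1470 = 0.6367 mA.

I ≈ 0.637 mA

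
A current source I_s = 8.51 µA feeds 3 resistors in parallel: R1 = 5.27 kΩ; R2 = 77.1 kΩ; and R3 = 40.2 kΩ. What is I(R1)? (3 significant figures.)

I ≈ 7.09 µA

Total conductance ΣG = 1/5.27 + 1/77.1 + 1/40.2 = 0.2276 (units of 1/kΩ).
By the current-divider rule, I = I_s · G_k/ΣG = 8.51 × 0.8337 = 7.095 µA.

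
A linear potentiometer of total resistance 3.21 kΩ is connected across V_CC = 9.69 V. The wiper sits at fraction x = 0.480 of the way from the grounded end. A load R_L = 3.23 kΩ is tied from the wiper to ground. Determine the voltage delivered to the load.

V_out ≈ 3.73 V

Lower segment x·R_p = 1.541 kΩ; upper segment (1−x)·R_p = 1.669 kΩ.
(x·R_p) ‖ R_L = 1.043 kΩ.
Then V_out = V_CC · 1.043/(1.669 + 1.043) = 3.727 V.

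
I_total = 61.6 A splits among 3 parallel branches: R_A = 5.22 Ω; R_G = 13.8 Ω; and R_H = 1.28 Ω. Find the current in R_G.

Conductances: ΣG = 1/5.22 + 1/13.8 + 1/1.28 = 1.045 (1/Ω).
R_G takes the fraction G_k/ΣG = 0.07246/1.045 = 0.06932, so I = 61.6 × 0.06932 = 4.270 A.

I ≈ 4.27 A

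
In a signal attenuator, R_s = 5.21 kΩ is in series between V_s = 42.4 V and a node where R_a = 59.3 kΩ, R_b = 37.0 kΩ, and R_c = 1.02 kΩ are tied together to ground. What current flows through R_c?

Equivalent of the parallel group: R_p = 0.9763 kΩ.
V_A = 42.4 × 0.9763/6.186 = 6.691 V.
I(R_c) = V_A / R_c = 6.691/1.02 = 6.560 mA.

I ≈ 6.56 mA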